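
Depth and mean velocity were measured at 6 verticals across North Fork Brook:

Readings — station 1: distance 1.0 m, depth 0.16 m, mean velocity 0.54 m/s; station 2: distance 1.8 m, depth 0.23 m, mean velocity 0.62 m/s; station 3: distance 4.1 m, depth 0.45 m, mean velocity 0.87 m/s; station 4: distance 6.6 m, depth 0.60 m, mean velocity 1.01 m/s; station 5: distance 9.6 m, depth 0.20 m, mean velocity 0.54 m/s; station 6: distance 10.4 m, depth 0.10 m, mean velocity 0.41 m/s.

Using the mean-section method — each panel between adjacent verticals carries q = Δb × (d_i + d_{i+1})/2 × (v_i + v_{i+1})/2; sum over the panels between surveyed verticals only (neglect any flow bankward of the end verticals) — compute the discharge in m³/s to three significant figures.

Panel 1-2: Δb = 0.8 m, d̄ = (0.16+0.23)/2 = 0.195, v̄ = (0.54+0.62)/2 = 0.58 → q = 0.8×0.195×0.58 = 0.09048 m³/s
Panel 2-3: Δb = 2.3 m, d̄ = (0.23+0.45)/2 = 0.34, v̄ = (0.62+0.87)/2 = 0.745 → q = 2.3×0.34×0.745 = 0.5826 m³/s
Panel 3-4: Δb = 2.5 m, d̄ = (0.45+0.60)/2 = 0.525, v̄ = (0.87+1.01)/2 = 0.94 → q = 2.5×0.525×0.94 = 1.234 m³/s
Panel 4-5: Δb = 3 m, d̄ = (0.60+0.20)/2 = 0.4, v̄ = (1.01+0.54)/2 = 0.775 → q = 3×0.4×0.775 = 0.9300 m³/s
Panel 5-6: Δb = 0.8 m, d̄ = (0.20+0.10)/2 = 0.15, v̄ = (0.54+0.41)/2 = 0.475 → q = 0.8×0.15×0.475 = 0.05700 m³/s
Q = Σ q = 2.894 m³/s

2.89 m³/s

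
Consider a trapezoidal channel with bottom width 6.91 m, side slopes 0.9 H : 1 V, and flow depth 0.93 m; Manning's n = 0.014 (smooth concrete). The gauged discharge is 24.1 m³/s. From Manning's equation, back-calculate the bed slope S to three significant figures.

A = (b + z·y)·y = (6.91 + 0.9×0.93)×0.93 = 7.205 m²
P = b + 2y√(1+z²) = 6.91 + 2×0.93×√(1+0.9²) = 9.412 m
R = A/P = 7.205/9.412 = 0.7655 m
S = (Q·n / (1·A·R^(2/3)))² = (24.1×0.014 / (1×7.205×0.8368))² = 0.003132

0.00313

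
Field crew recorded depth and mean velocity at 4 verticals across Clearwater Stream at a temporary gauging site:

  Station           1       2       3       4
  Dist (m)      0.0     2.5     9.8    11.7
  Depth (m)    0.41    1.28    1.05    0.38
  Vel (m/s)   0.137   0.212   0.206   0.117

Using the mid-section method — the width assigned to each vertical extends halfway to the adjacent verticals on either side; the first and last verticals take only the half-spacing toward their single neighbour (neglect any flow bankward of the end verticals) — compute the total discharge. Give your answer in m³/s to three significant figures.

2.44 m³/s

w_1 = (2.5 − 0.0)/2 = 1.25 m; q_1 = 0.137 × 0.41 × 1.25 = 0.07021 m³/s
w_2 = (9.8 − 0.0)/2 = 4.9 m; q_2 = 0.212 × 1.28 × 4.9 = 1.330 m³/s
w_3 = (11.7 − 2.5)/2 = 4.6 m; q_3 = 0.206 × 1.05 × 4.6 = 0.9950 m³/s
w_4 = (11.7 − 9.8)/2 = 0.95 m; q_4 = 0.117 × 0.38 × 0.95 = 0.04224 m³/s
Q = Σ qᵢ = 2.437 m³/s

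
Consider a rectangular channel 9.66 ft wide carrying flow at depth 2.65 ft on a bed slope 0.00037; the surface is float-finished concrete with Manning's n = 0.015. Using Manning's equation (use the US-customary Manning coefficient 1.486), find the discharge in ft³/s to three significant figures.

A = b·y = 9.66 × 2.65 = 25.60 ft²
P = b + 2y = 9.66 + 2×2.65 = 14.96 ft
R = A/P = 25.60/14.96 = 1.711 ft
Q = (1.486/n)·A·R^(2/3)·S^(1/2) = (1.486/0.015) × 25.60 × 1.711^(2/3) × 0.00037^(1/2) = 69.79 ft³/s

69.8 ft³/s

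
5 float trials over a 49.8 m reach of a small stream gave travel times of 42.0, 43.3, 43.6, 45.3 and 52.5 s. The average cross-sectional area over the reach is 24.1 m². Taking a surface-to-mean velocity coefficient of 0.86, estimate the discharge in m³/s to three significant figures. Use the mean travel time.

t̄ = (42.0 + 43.3 + 43.6 + 45.3 + 52.5) / 5 = 45.34 s
v_surface = L / t̄ = 49.8 / 45.34 = 1.098 m/s
v_mean = 0.86 × 1.098 = 0.9446 m/s
Q = A × v_mean = 24.1 × 0.9446 = 22.76 m³/s

22.8 m³/s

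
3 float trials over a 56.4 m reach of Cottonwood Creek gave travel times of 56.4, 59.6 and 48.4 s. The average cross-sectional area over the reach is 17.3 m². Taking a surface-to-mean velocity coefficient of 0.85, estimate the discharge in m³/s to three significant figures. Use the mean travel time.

15.1 m³/s

t̄ = (56.4 + 59.6 + 48.4) / 3 = 54.8 s
v_surface = L / t̄ = 56.4 / 54.8 = 1.029 m/s
v_mean = 0.85 × 1.029 = 0.8748 m/s
Q = A × v_mean = 17.3 × 0.8748 = 15.13 m³/s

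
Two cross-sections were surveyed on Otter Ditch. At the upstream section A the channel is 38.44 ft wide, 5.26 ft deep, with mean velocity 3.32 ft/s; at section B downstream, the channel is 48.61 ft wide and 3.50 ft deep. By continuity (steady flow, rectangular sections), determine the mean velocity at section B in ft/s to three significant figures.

Q = A₁V₁ = (38.44×5.26) × 3.32 = 671.3 ft³/s
A₂ = 48.61 × 3.50 = 170.1 ft²
V₂ = Q/A₂ = 671.3/170.1 = 3.946 ft/s

3.95 ft/s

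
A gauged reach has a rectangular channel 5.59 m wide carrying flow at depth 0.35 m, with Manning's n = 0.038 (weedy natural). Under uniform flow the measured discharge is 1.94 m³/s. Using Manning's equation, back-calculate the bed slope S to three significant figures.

A = b·y = 5.59 × 0.35 = 1.957 m²
P = b + 2y = 5.59 + 2×0.35 = 6.290 m
R = A/P = 1.957/6.290 = 0.3110 m
S = (Q·n / (1·A·R^(2/3)))² = (1.94×0.038 / (1×1.957×0.4591))² = 0.006737

0.00674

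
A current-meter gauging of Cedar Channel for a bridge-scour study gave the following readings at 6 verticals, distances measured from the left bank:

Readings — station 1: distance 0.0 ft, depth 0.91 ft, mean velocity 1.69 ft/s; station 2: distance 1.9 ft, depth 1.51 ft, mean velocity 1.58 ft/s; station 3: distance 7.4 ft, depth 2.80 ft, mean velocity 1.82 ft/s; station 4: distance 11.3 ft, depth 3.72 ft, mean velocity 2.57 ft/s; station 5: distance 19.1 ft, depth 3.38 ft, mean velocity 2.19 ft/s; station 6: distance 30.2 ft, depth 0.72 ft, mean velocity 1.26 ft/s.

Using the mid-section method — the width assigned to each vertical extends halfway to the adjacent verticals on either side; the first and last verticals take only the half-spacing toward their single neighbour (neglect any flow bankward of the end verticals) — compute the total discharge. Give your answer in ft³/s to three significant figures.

165 ft³/s

w_1 = (1.9 − 0.0)/2 = 0.95 ft; q_1 = 1.69 × 0.91 × 0.95 = 1.461 ft³/s
w_2 = (7.4 − 0.0)/2 = 3.7 ft; q_2 = 1.58 × 1.51 × 3.7 = 8.827 ft³/s
w_3 = (11.3 − 1.9)/2 = 4.7 ft; q_3 = 1.82 × 2.80 × 4.7 = 23.95 ft³/s
w_4 = (19.1 − 7.4)/2 = 5.85 ft; q_4 = 2.57 × 3.72 × 5.85 = 55.93 ft³/s
w_5 = (30.2 − 11.3)/2 = 9.45 ft; q_5 = 2.19 × 3.38 × 9.45 = 69.95 ft³/s
w_6 = (30.2 − 19.1)/2 = 5.55 ft; q_6 = 1.26 × 0.72 × 5.55 = 5.035 ft³/s
Q = Σ qᵢ = 165.2 ft³/s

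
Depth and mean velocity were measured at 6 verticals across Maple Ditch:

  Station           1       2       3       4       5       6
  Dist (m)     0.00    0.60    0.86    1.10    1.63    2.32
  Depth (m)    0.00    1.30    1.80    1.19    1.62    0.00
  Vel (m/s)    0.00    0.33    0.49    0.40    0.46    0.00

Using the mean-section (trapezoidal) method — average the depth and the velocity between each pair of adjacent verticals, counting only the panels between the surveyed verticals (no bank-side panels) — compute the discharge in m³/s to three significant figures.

Panel 1-2: Δb = 0.6 m, d̄ = (0.00+1.30)/2 = 0.65, v̄ = (0.00+0.33)/2 = 0.165 → q = 0.6×0.65×0.165 = 0.06435 m³/s
Panel 2-3: Δb = 0.26 m, d̄ = (1.30+1.80)/2 = 1.55, v̄ = (0.33+0.49)/2 = 0.41 → q = 0.26×1.55×0.41 = 0.1652 m³/s
Panel 3-4: Δb = 0.24 m, d̄ = (1.80+1.19)/2 = 1.495, v̄ = (0.49+0.40)/2 = 0.445 → q = 0.24×1.495×0.445 = 0.1597 m³/s
Panel 4-5: Δb = 0.53 m, d̄ = (1.19+1.62)/2 = 1.405, v̄ = (0.40+0.46)/2 = 0.43 → q = 0.53×1.405×0.43 = 0.3202 m³/s
Panel 5-6: Δb = 0.69 m, d̄ = (1.62+0.00)/2 = 0.81, v̄ = (0.46+0.00)/2 = 0.23 → q = 0.69×0.81×0.23 = 0.1285 m³/s
Q = Σ q = 0.8380 m³/s

0.838 m³/s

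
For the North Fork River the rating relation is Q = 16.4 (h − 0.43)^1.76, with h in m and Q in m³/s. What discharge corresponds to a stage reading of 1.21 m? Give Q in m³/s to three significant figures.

Q = 16.4 × (1.21 − 0.43)^1.76 = 16.4 × 0.78^1.76 = 10.59 m³/s

10.6 m³/s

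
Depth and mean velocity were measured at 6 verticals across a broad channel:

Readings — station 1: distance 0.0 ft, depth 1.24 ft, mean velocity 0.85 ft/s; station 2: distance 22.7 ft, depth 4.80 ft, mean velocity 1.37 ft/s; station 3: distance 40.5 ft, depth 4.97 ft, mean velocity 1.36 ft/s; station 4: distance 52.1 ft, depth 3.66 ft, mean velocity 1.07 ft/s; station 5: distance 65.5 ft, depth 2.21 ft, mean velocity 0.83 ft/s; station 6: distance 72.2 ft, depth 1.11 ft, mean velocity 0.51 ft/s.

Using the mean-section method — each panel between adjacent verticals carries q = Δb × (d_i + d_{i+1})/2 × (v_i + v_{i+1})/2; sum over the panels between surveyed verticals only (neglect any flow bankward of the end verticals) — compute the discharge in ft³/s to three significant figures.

Panel 1-2: Δb = 22.7 ft, d̄ = (1.24+4.80)/2 = 3.02, v̄ = (0.85+1.37)/2 = 1.11 → q = 22.7×3.02×1.11 = 76.09 ft³/s
Panel 2-3: Δb = 17.8 ft, d̄ = (4.80+4.97)/2 = 4.885, v̄ = (1.37+1.36)/2 = 1.365 → q = 17.8×4.885×1.365 = 118.7 ft³/s
Panel 3-4: Δb = 11.6 ft, d̄ = (4.97+3.66)/2 = 4.315, v̄ = (1.36+1.07)/2 = 1.215 → q = 11.6×4.315×1.215 = 60.82 ft³/s
Panel 4-5: Δb = 13.4 ft, d̄ = (3.66+2.21)/2 = 2.935, v̄ = (1.07+0.83)/2 = 0.95 → q = 13.4×2.935×0.95 = 37.36 ft³/s
Panel 5-6: Δb = 6.7 ft, d̄ = (2.21+1.11)/2 = 1.66, v̄ = (0.83+0.51)/2 = 0.67 → q = 6.7×1.66×0.67 = 7.452 ft³/s
Q = Σ q = 300.4 ft³/s

300 ft³/s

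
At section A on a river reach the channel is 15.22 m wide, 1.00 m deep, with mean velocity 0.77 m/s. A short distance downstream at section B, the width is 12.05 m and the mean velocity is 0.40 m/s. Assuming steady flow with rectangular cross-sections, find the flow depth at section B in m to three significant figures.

2.43 m

Q = A₁V₁ = (15.22×1.00) × 0.77 = 11.72 m³/s
d₂ = Q/(b₂ V₂) = 11.72/(12.05×0.40) = 2.431 m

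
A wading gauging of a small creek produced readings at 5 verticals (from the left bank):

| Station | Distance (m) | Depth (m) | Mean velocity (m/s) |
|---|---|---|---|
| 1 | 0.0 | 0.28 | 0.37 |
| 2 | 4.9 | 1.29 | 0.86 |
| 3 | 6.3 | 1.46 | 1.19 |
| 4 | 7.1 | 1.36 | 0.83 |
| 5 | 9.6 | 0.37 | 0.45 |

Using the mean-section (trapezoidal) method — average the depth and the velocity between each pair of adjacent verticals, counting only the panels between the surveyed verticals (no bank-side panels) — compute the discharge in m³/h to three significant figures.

24700 m³/h

Panel 1-2: Δb = 4.9 m, d̄ = (0.28+1.29)/2 = 0.785, v̄ = (0.37+0.86)/2 = 0.615 → q = 4.9×0.785×0.615 = 2.366 m³/s
Panel 2-3: Δb = 1.4 m, d̄ = (1.29+1.46)/2 = 1.375, v̄ = (0.86+1.19)/2 = 1.025 → q = 1.4×1.375×1.025 = 1.973 m³/s
Panel 3-4: Δb = 0.8 m, d̄ = (1.46+1.36)/2 = 1.41, v̄ = (1.19+0.83)/2 = 1.01 → q = 0.8×1.41×1.01 = 1.139 m³/s
Panel 4-5: Δb = 2.5 m, d̄ = (1.36+0.37)/2 = 0.865, v̄ = (0.83+0.45)/2 = 0.64 → q = 2.5×0.865×0.64 = 1.384 m³/s
Q = Σ q = 6.862 m³/s
= 6.862 × 3600 = 24700 m³/h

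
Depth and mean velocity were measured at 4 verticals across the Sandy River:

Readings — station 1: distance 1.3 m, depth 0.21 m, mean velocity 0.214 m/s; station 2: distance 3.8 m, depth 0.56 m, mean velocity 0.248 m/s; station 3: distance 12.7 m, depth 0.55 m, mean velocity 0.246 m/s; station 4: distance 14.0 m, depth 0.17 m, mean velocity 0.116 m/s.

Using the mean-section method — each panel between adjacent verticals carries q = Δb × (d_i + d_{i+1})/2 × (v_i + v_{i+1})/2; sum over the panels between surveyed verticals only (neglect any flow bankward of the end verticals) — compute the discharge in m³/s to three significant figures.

1.53 m³/s

Panel 1-2: Δb = 2.5 m, d̄ = (0.21+0.56)/2 = 0.385, v̄ = (0.214+0.248)/2 = 0.231 → q = 2.5×0.385×0.231 = 0.2223 m³/s
Panel 2-3: Δb = 8.9 m, d̄ = (0.56+0.55)/2 = 0.555, v̄ = (0.248+0.246)/2 = 0.247 → q = 8.9×0.555×0.247 = 1.220 m³/s
Panel 3-4: Δb = 1.3 m, d̄ = (0.55+0.17)/2 = 0.36, v̄ = (0.246+0.116)/2 = 0.181 → q = 1.3×0.36×0.181 = 0.08471 m³/s
Q = Σ q = 1.527 m³/s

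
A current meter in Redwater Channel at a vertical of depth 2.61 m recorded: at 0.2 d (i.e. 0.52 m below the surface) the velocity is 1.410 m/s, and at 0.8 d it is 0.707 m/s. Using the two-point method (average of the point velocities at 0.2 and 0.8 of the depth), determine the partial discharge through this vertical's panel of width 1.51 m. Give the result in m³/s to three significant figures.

v̄ = (1.410 + 0.707) / 2 = 1.059 m/s
q = v̄ × d × w = 1.059 × 2.61 × 1.51 = 4.172 m³/s

4.17 m³/s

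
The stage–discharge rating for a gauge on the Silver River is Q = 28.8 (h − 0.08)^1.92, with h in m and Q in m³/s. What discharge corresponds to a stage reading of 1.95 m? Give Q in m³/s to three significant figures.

Q = 28.8 × (1.95 − 0.08)^1.92 = 28.8 × 1.87^1.92 = 95.79 m³/s

95.8 m³/s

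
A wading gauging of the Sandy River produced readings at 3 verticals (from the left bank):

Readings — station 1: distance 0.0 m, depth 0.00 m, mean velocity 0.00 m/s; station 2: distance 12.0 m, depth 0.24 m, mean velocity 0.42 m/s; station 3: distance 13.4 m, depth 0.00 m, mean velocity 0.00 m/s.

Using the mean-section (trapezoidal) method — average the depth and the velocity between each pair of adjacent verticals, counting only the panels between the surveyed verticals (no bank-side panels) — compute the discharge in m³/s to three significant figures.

0.338 m³/s

Panel 1-2: Δb = 12 m, d̄ = (0.00+0.24)/2 = 0.12, v̄ = (0.00+0.42)/2 = 0.21 → q = 12×0.12×0.21 = 0.3024 m³/s
Panel 2-3: Δb = 1.4 m, d̄ = (0.24+0.00)/2 = 0.12, v̄ = (0.42+0.00)/2 = 0.21 → q = 1.4×0.12×0.21 = 0.03528 m³/s
Q = Σ q = 0.3377 m³/s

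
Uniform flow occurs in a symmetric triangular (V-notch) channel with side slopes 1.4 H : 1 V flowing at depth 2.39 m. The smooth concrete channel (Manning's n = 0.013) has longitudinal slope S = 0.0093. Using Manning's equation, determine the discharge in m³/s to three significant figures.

A = z·y² = 1.4×2.39² = 7.997 m²
P = 2y√(1+z²) = 2×2.39×√(1+1.4²) = 8.224 m
R = A/P = 7.997/8.224 = 0.9724 m
Q = (1/n)·A·R^(2/3)·S^(1/2) = (1/0.013) × 7.997 × 0.9724^(2/3) × 0.0093^(1/2) = 58.23 m³/s

58.2 m³/s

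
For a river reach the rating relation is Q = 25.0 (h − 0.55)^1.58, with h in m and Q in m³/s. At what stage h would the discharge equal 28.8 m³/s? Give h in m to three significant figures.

h − h₀ = (Q/C)^(1/b) = (28.8/25.0)^(1/1.58) = 1.094 m
h = 0.55 + 1.094 = 1.644 m

1.64 m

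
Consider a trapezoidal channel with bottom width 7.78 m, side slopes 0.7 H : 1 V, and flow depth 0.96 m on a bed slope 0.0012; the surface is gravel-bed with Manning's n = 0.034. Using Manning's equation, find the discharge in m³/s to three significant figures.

7.13 m³/s

A = (b + z·y)·y = (7.78 + 0.7×0.96)×0.96 = 8.114 m²
P = b + 2y√(1+z²) = 7.78 + 2×0.96×√(1+0.7²) = 10.12 m
R = A/P = 8.114/10.12 = 0.8015 m
Q = (1/n)·A·R^(2/3)·S^(1/2) = (1/0.034) × 8.114 × 0.8015^(2/3) × 0.0012^(1/2) = 7.133 m³/s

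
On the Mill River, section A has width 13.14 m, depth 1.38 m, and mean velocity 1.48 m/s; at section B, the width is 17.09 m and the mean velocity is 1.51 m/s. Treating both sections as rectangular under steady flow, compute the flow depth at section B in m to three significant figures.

1.04 m

Q = A₁V₁ = (13.14×1.38) × 1.48 = 26.84 m³/s
d₂ = Q/(b₂ V₂) = 26.84/(17.09×1.51) = 1.040 m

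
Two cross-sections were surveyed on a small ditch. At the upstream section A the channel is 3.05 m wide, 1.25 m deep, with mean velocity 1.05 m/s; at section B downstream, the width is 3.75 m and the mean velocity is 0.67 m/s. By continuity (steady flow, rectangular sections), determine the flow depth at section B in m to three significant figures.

1.59 m

Q = A₁V₁ = (3.05×1.25) × 1.05 = 4.003 m³/s
d₂ = Q/(b₂ V₂) = 4.003/(3.75×0.67) = 1.593 m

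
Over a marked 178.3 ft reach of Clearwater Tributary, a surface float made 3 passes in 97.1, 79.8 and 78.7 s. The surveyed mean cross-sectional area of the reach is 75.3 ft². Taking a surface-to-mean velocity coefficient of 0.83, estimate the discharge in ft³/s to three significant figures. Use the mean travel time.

131 ft³/s

t̄ = (97.1 + 79.8 + 78.7) / 3 = 85.2 s
v_surface = L / t̄ = 178.3 / 85.2 = 2.093 ft/s
v_mean = 0.83 × 2.093 = 1.737 ft/s
Q = A × v_mean = 75.3 × 1.737 = 130.8 ft³/s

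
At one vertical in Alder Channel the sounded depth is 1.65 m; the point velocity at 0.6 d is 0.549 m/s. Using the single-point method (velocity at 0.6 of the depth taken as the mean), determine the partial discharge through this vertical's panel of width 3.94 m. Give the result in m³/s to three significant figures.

v̄ = v₀.₆ = 0.549 m/s
q = v̄ × d × w = 0.5490 × 1.65 × 3.94 = 3.569 m³/s

3.57 m³/s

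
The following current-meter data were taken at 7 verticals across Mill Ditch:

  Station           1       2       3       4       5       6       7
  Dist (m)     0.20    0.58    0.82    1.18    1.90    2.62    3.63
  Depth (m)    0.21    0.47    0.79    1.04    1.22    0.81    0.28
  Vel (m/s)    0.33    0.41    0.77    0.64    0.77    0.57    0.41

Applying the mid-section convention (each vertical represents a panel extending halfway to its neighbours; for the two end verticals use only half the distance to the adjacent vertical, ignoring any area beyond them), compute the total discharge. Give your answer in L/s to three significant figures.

w_1 = (0.58 − 0.20)/2 = 0.19 m; q_1 = 0.33 × 0.21 × 0.19 = 0.01317 m³/s
w_2 = (0.82 − 0.20)/2 = 0.31 m; q_2 = 0.41 × 0.47 × 0.31 = 0.05974 m³/s
w_3 = (1.18 − 0.58)/2 = 0.3 m; q_3 = 0.77 × 0.79 × 0.3 = 0.1825 m³/s
w_4 = (1.90 − 0.82)/2 = 0.54 m; q_4 = 0.64 × 1.04 × 0.54 = 0.3594 m³/s
w_5 = (2.62 − 1.18)/2 = 0.72 m; q_5 = 0.77 × 1.22 × 0.72 = 0.6764 m³/s
w_6 = (3.63 − 1.90)/2 = 0.865 m; q_6 = 0.57 × 0.81 × 0.865 = 0.3994 m³/s
w_7 = (3.63 − 2.62)/2 = 0.505 m; q_7 = 0.41 × 0.28 × 0.505 = 0.05797 m³/s
Q = Σ qᵢ = 1.749 m³/s
= 1.749 × 1000 = 1749 L/s

1750 L/s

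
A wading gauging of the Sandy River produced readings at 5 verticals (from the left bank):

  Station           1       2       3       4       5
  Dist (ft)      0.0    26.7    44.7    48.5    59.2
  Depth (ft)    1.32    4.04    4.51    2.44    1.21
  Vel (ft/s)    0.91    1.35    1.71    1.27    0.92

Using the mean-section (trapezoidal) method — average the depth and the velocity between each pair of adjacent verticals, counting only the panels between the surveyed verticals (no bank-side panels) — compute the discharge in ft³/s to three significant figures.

Panel 1-2: Δb = 26.7 ft, d̄ = (1.32+4.04)/2 = 2.68, v̄ = (0.91+1.35)/2 = 1.13 → q = 26.7×2.68×1.13 = 80.86 ft³/s
Panel 2-3: Δb = 18 ft, d̄ = (4.04+4.51)/2 = 4.275, v̄ = (1.35+1.71)/2 = 1.53 → q = 18×4.275×1.53 = 117.7 ft³/s
Panel 3-4: Δb = 3.8 ft, d̄ = (4.51+2.44)/2 = 3.475, v̄ = (1.71+1.27)/2 = 1.49 → q = 3.8×3.475×1.49 = 19.68 ft³/s
Panel 4-5: Δb = 10.7 ft, d̄ = (2.44+1.21)/2 = 1.825, v̄ = (1.27+0.92)/2 = 1.095 → q = 10.7×1.825×1.095 = 21.38 ft³/s
Q = Σ q = 239.6 ft³/s

240 ft³/s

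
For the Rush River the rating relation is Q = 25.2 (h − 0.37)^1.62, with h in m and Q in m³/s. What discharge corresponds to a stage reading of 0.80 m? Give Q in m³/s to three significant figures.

Q = 25.2 × (0.80 − 0.37)^1.62 = 25.2 × 0.43^1.62 = 6.421 m³/s

6.42 m³/s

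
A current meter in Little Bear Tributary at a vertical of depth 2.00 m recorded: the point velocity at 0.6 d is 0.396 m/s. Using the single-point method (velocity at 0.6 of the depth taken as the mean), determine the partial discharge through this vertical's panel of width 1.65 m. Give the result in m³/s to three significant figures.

1.31 m³/s

v̄ = v₀.₆ = 0.396 m/s
q = v̄ × d × w = 0.3960 × 2.00 × 1.65 = 1.307 m³/s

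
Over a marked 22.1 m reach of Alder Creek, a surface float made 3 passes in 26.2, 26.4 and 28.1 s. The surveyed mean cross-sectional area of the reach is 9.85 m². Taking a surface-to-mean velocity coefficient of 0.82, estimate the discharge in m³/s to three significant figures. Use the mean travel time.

t̄ = (26.2 + 26.4 + 28.1) / 3 = 26.9 s
v_surface = L / t̄ = 22.1 / 26.9 = 0.8216 m/s
v_mean = 0.82 × 0.8216 = 0.6737 m/s
Q = A × v_mean = 9.85 × 0.6737 = 6.636 m³/s

6.64 m³/s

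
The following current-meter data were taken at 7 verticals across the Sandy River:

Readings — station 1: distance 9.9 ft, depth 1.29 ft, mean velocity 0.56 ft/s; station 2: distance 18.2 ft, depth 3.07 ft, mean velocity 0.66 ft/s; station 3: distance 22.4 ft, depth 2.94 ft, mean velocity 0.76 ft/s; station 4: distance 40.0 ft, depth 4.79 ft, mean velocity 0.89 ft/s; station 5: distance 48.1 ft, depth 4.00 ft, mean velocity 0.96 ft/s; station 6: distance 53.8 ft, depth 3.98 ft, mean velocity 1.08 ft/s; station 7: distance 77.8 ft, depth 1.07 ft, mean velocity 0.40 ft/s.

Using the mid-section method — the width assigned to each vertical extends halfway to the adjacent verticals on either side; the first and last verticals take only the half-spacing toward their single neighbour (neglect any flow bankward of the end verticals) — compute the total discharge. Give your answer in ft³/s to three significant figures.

w_1 = (18.2 − 9.9)/2 = 4.15 ft; q_1 = 0.56 × 1.29 × 4.15 = 2.998 ft³/s
w_2 = (22.4 − 9.9)/2 = 6.25 ft; q_2 = 0.66 × 3.07 × 6.25 = 12.66 ft³/s
w_3 = (40.0 − 18.2)/2 = 10.9 ft; q_3 = 0.76 × 2.94 × 10.9 = 24.35 ft³/s
w_4 = (48.1 − 22.4)/2 = 12.85 ft; q_4 = 0.89 × 4.79 × 12.85 = 54.78 ft³/s
w_5 = (53.8 − 40.0)/2 = 6.9 ft; q_5 = 0.96 × 4.00 × 6.9 = 26.50 ft³/s
w_6 = (77.8 − 48.1)/2 = 14.85 ft; q_6 = 1.08 × 3.98 × 14.85 = 63.83 ft³/s
w_7 = (77.8 − 53.8)/2 = 12 ft; q_7 = 0.40 × 1.07 × 12 = 5.136 ft³/s
Q = Σ qᵢ = 190.3 ft³/s

190 ft³/s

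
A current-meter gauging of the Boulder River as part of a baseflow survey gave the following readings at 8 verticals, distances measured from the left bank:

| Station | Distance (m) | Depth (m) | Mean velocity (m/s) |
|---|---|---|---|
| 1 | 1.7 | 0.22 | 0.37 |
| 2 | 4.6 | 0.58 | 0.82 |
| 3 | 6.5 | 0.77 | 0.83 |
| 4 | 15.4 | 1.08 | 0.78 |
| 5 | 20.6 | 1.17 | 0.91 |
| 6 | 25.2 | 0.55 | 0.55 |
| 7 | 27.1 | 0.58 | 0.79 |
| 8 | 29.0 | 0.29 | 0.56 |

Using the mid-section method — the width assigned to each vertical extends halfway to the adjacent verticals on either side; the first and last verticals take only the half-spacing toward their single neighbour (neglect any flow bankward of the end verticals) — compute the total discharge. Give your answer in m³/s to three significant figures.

w_1 = (4.6 − 1.7)/2 = 1.45 m; q_1 = 0.37 × 0.22 × 1.45 = 0.1180 m³/s
w_2 = (6.5 − 1.7)/2 = 2.4 m; q_2 = 0.82 × 0.58 × 2.4 = 1.141 m³/s
w_3 = (15.4 − 4.6)/2 = 5.4 m; q_3 = 0.83 × 0.77 × 5.4 = 3.451 m³/s
w_4 = (20.6 − 6.5)/2 = 7.05 m; q_4 = 0.78 × 1.08 × 7.05 = 5.939 m³/s
w_5 = (25.2 − 15.4)/2 = 4.9 m; q_5 = 0.91 × 1.17 × 4.9 = 5.217 m³/s
w_6 = (27.1 − 20.6)/2 = 3.25 m; q_6 = 0.55 × 0.55 × 3.25 = 0.9831 m³/s
w_7 = (29.0 − 25.2)/2 = 1.9 m; q_7 = 0.79 × 0.58 × 1.9 = 0.8706 m³/s
w_8 = (29.0 − 27.1)/2 = 0.95 m; q_8 = 0.56 × 0.29 × 0.95 = 0.1543 m³/s
Q = Σ qᵢ = 17.87 m³/s

17.9 m³/s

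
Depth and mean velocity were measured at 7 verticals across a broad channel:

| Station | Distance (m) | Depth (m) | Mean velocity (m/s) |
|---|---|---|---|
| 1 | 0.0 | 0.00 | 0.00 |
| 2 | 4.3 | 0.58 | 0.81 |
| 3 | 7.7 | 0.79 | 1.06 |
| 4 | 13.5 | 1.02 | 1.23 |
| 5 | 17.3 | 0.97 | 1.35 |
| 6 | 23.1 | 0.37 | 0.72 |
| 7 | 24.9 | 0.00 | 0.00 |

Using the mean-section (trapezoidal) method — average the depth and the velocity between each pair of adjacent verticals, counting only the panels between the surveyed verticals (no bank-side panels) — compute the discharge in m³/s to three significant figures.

Panel 1-2: Δb = 4.3 m, d̄ = (0.00+0.58)/2 = 0.29, v̄ = (0.00+0.81)/2 = 0.405 → q = 4.3×0.29×0.405 = 0.5050 m³/s
Panel 2-3: Δb = 3.4 m, d̄ = (0.58+0.79)/2 = 0.685, v̄ = (0.81+1.06)/2 = 0.935 → q = 3.4×0.685×0.935 = 2.178 m³/s
Panel 3-4: Δb = 5.8 m, d̄ = (0.79+1.02)/2 = 0.905, v̄ = (1.06+1.23)/2 = 1.145 → q = 5.8×0.905×1.145 = 6.010 m³/s
Panel 4-5: Δb = 3.8 m, d̄ = (1.02+0.97)/2 = 0.995, v̄ = (1.23+1.35)/2 = 1.29 → q = 3.8×0.995×1.29 = 4.877 m³/s
Panel 5-6: Δb = 5.8 m, d̄ = (0.97+0.37)/2 = 0.67, v̄ = (1.35+0.72)/2 = 1.035 → q = 5.8×0.67×1.035 = 4.022 m³/s
Panel 6-7: Δb = 1.8 m, d̄ = (0.37+0.00)/2 = 0.185, v̄ = (0.72+0.00)/2 = 0.36 → q = 1.8×0.185×0.36 = 0.1199 m³/s
Q = Σ q = 17.71 m³/s

17.7 m³/s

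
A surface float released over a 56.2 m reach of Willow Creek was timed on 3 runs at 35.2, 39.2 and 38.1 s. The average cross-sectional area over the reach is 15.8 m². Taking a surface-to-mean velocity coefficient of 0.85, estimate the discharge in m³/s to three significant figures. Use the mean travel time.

20.1 m³/s

t̄ = (35.2 + 39.2 + 38.1) / 3 = 37.5 s
v_surface = L / t̄ = 56.2 / 37.5 = 1.499 m/s
v_mean = 0.85 × 1.499 = 1.274 m/s
Q = A × v_mean = 15.8 × 1.274 = 20.13 m³/s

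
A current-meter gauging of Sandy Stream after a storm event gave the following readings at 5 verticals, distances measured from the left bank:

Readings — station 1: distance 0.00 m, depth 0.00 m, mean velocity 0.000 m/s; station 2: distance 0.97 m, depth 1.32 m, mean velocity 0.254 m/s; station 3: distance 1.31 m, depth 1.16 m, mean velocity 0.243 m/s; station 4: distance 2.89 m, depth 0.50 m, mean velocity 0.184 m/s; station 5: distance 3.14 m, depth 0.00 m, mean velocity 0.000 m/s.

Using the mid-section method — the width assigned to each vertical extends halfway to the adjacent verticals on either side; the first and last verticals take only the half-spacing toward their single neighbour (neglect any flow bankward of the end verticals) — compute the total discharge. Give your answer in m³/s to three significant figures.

0.574 m³/s

w_2 = (1.31 − 0.00)/2 = 0.655 m; q_2 = 0.254 × 1.32 × 0.655 = 0.2196 m³/s
w_3 = (2.89 − 0.97)/2 = 0.96 m; q_3 = 0.243 × 1.16 × 0.96 = 0.2706 m³/s
w_4 = (3.14 − 1.31)/2 = 0.915 m; q_4 = 0.184 × 0.50 × 0.915 = 0.08418 m³/s
Stations 1, 5 contribute zero (depth or velocity is 0).
Q = Σ qᵢ = 0.5744 m³/s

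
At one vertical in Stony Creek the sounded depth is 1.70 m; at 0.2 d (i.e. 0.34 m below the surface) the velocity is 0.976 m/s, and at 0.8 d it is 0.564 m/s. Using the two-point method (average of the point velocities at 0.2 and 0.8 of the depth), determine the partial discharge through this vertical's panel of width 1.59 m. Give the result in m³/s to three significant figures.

2.08 m³/s

v̄ = (0.976 + 0.564) / 2 = 0.7700 m/s
q = v̄ × d × w = 0.7700 × 1.70 × 1.59 = 2.081 m³/s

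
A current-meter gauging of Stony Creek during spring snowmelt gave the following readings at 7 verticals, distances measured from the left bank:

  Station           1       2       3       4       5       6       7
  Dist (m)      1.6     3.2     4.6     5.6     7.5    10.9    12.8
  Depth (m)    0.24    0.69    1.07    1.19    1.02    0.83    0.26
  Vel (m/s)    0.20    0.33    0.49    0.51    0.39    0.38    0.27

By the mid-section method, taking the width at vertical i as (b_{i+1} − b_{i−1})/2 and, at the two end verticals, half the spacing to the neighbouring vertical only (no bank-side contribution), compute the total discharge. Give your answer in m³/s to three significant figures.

w_1 = (3.2 − 1.6)/2 = 0.8 m; q_1 = 0.20 × 0.24 × 0.8 = 0.03840 m³/s
w_2 = (4.6 − 1.6)/2 = 1.5 m; q_2 = 0.33 × 0.69 × 1.5 = 0.3416 m³/s
w_3 = (5.6 − 3.2)/2 = 1.2 m; q_3 = 0.49 × 1.07 × 1.2 = 0.6292 m³/s
w_4 = (7.5 − 4.6)/2 = 1.45 m; q_4 = 0.51 × 1.19 × 1.45 = 0.8800 m³/s
w_5 = (10.9 − 5.6)/2 = 2.65 m; q_5 = 0.39 × 1.02 × 2.65 = 1.054 m³/s
w_6 = (12.8 − 7.5)/2 = 2.65 m; q_6 = 0.38 × 0.83 × 2.65 = 0.8358 m³/s
w_7 = (12.8 − 10.9)/2 = 0.95 m; q_7 = 0.27 × 0.26 × 0.95 = 0.06669 m³/s
Q = Σ qᵢ = 3.846 m³/s

3.85 m³/s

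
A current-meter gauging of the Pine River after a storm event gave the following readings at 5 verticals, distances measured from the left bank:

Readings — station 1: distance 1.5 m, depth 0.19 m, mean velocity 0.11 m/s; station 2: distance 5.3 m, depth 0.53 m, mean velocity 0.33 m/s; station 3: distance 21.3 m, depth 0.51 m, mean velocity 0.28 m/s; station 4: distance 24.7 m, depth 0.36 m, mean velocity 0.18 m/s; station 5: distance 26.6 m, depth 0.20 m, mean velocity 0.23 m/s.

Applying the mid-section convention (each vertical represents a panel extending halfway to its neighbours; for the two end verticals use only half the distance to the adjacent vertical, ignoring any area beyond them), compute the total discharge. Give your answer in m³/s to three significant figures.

3.37 m³/s

w_1 = (5.3 − 1.5)/2 = 1.9 m; q_1 = 0.11 × 0.19 × 1.9 = 0.03971 m³/s
w_2 = (21.3 − 1.5)/2 = 9.9 m; q_2 = 0.33 × 0.53 × 9.9 = 1.732 m³/s
w_3 = (24.7 − 5.3)/2 = 9.7 m; q_3 = 0.28 × 0.51 × 9.7 = 1.385 m³/s
w_4 = (26.6 − 21.3)/2 = 2.65 m; q_4 = 0.18 × 0.36 × 2.65 = 0.1717 m³/s
w_5 = (26.6 − 24.7)/2 = 0.95 m; q_5 = 0.23 × 0.20 × 0.95 = 0.04370 m³/s
Q = Σ qᵢ = 3.372 m³/s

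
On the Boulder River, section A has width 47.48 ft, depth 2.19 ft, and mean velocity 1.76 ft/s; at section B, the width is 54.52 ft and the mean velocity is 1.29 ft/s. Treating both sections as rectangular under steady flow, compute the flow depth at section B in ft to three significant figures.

2.60 ft

Q = A₁V₁ = (47.48×2.19) × 1.76 = 183.0 ft³/s
d₂ = Q/(b₂ V₂) = 183.0/(54.52×1.29) = 2.602 ft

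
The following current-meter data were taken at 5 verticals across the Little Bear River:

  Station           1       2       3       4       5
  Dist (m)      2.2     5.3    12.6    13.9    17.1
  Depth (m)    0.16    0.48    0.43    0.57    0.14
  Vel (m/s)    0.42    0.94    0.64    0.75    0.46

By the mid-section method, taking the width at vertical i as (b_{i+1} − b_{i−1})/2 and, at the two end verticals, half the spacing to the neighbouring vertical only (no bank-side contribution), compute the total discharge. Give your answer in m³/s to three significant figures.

w_1 = (5.3 − 2.2)/2 = 1.55 m; q_1 = 0.42 × 0.16 × 1.55 = 0.1042 m³/s
w_2 = (12.6 − 2.2)/2 = 5.2 m; q_2 = 0.94 × 0.48 × 5.2 = 2.346 m³/s
w_3 = (13.9 − 5.3)/2 = 4.3 m; q_3 = 0.64 × 0.43 × 4.3 = 1.183 m³/s
w_4 = (17.1 − 12.6)/2 = 2.25 m; q_4 = 0.75 × 0.57 × 2.25 = 0.9619 m³/s
w_5 = (17.1 − 13.9)/2 = 1.6 m; q_5 = 0.46 × 0.14 × 1.6 = 0.1030 m³/s
Q = Σ qᵢ = 4.699 m³/s

4.70 m³/s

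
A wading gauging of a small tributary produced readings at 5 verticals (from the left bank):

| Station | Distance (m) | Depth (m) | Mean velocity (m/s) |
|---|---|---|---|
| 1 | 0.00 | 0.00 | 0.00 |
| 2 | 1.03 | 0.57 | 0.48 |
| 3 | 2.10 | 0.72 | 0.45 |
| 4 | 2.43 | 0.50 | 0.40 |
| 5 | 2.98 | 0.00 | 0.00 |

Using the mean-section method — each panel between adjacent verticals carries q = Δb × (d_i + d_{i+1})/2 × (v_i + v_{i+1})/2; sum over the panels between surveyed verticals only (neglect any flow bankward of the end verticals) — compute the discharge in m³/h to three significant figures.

1820 m³/h

Panel 1-2: Δb = 1.03 m, d̄ = (0.00+0.57)/2 = 0.285, v̄ = (0.00+0.48)/2 = 0.24 → q = 1.03×0.285×0.24 = 0.07045 m³/s
Panel 2-3: Δb = 1.07 m, d̄ = (0.57+0.72)/2 = 0.645, v̄ = (0.48+0.45)/2 = 0.465 → q = 1.07×0.645×0.465 = 0.3209 m³/s
Panel 3-4: Δb = 0.33 m, d̄ = (0.72+0.50)/2 = 0.61, v̄ = (0.45+0.40)/2 = 0.425 → q = 0.33×0.61×0.425 = 0.08555 m³/s
Panel 4-5: Δb = 0.55 m, d̄ = (0.50+0.00)/2 = 0.25, v̄ = (0.40+0.00)/2 = 0.2 → q = 0.55×0.25×0.2 = 0.02750 m³/s
Q = Σ q = 0.5044 m³/s
= 0.5044 × 3600 = 1816 m³/h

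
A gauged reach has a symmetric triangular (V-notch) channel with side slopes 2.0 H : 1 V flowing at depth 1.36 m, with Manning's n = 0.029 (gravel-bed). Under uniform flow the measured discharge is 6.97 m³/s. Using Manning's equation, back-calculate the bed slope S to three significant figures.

0.00579

A = z·y² = 2.0×1.36² = 3.699 m²
P = 2y√(1+z²) = 2×1.36×√(1+2.0²) = 6.082 m
R = A/P = 3.699/6.082 = 0.6082 m
S = (Q·n / (1·A·R^(2/3)))² = (6.97×0.029 / (1×3.699×0.7179))² = 0.005794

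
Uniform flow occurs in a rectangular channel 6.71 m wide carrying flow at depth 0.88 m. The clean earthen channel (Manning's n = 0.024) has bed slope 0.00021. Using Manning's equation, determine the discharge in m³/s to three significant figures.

2.80 m³/s

A = b·y = 6.71 × 0.88 = 5.905 m²
P = b + 2y = 6.71 + 2×0.88 = 8.470 m
R = A/P = 5.905/8.470 = 0.6971 m
Q = (1/n)·A·R^(2/3)·S^(1/2) = (1/0.024) × 5.905 × 0.6971^(2/3) × 0.00021^(1/2) = 2.803 m³/s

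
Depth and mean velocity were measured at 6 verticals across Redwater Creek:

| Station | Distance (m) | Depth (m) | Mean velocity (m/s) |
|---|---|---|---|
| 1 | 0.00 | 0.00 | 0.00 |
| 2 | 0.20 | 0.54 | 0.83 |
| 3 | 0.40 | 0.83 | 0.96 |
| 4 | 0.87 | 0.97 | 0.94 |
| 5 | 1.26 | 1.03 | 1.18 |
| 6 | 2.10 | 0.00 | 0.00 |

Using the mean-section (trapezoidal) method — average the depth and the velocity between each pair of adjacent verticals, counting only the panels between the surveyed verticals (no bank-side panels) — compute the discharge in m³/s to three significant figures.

1.22 m³/s

Panel 1-2: Δb = 0.2 m, d̄ = (0.00+0.54)/2 = 0.27, v̄ = (0.00+0.83)/2 = 0.415 → q = 0.2×0.27×0.415 = 0.02241 m³/s
Panel 2-3: Δb = 0.2 m, d̄ = (0.54+0.83)/2 = 0.685, v̄ = (0.83+0.96)/2 = 0.895 → q = 0.2×0.685×0.895 = 0.1226 m³/s
Panel 3-4: Δb = 0.47 m, d̄ = (0.83+0.97)/2 = 0.9, v̄ = (0.96+0.94)/2 = 0.95 → q = 0.47×0.9×0.95 = 0.4019 m³/s
Panel 4-5: Δb = 0.39 m, d̄ = (0.97+1.03)/2 = 1, v̄ = (0.94+1.18)/2 = 1.06 → q = 0.39×1×1.06 = 0.4134 m³/s
Panel 5-6: Δb = 0.84 m, d̄ = (1.03+0.00)/2 = 0.515, v̄ = (1.18+0.00)/2 = 0.59 → q = 0.84×0.515×0.59 = 0.2552 m³/s
Q = Σ q = 1.216 m³/s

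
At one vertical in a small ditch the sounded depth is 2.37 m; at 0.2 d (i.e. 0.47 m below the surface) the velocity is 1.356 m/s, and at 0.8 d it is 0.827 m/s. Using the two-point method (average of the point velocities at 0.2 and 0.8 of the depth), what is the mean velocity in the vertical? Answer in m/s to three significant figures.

1.09 m/s

v̄ = (1.356 + 0.827) / 2 = 1.092 m/s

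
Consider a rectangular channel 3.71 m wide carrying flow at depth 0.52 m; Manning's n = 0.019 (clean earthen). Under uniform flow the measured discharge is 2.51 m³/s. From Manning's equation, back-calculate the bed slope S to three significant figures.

A = b·y = 3.71 × 0.52 = 1.929 m²
P = b + 2y = 3.71 + 2×0.52 = 4.750 m
R = A/P = 1.929/4.750 = 0.4061 m
S = (Q·n / (1·A·R^(2/3)))² = (2.51×0.019 / (1×1.929×0.5484))² = 0.002032

0.00203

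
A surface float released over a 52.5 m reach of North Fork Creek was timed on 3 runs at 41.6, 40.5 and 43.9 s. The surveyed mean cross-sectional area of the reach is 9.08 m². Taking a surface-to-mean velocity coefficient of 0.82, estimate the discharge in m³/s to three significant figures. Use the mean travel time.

9.31 m³/s

t̄ = (41.6 + 40.5 + 43.9) / 3 = 42 s
v_surface = L / t̄ = 52.5 / 42 = 1.250 m/s
v_mean = 0.82 × 1.250 = 1.025 m/s
Q = A × v_mean = 9.08 × 1.025 = 9.307 m³/s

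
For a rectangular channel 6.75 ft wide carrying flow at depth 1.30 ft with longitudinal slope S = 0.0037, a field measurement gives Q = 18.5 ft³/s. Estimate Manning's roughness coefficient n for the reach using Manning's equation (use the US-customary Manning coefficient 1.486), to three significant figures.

0.0411

A = b·y = 6.75 × 1.30 = 8.775 ft²
P = b + 2y = 6.75 + 2×1.30 = 9.350 ft
R = A/P = 8.775/9.350 = 0.9385 ft
n = (1.486/Q)·A·R^(2/3)·S^(1/2) = (1.486/18.5) × 8.775 × 0.9586 × 0.06083 = 0.04110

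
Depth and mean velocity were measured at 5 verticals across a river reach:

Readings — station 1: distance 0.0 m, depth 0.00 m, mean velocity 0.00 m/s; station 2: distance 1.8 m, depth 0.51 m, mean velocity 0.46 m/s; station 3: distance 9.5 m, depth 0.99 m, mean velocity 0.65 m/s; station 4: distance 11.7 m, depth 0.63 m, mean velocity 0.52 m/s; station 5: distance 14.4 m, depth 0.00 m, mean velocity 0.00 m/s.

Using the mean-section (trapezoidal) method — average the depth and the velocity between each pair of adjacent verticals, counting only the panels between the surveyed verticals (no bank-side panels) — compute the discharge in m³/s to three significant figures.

Panel 1-2: Δb = 1.8 m, d̄ = (0.00+0.51)/2 = 0.255, v̄ = (0.00+0.46)/2 = 0.23 → q = 1.8×0.255×0.23 = 0.1056 m³/s
Panel 2-3: Δb = 7.7 m, d̄ = (0.51+0.99)/2 = 0.75, v̄ = (0.46+0.65)/2 = 0.555 → q = 7.7×0.75×0.555 = 3.205 m³/s
Panel 3-4: Δb = 2.2 m, d̄ = (0.99+0.63)/2 = 0.81, v̄ = (0.65+0.52)/2 = 0.585 → q = 2.2×0.81×0.585 = 1.042 m³/s
Panel 4-5: Δb = 2.7 m, d̄ = (0.63+0.00)/2 = 0.315, v̄ = (0.52+0.00)/2 = 0.26 → q = 2.7×0.315×0.26 = 0.2211 m³/s
Q = Σ q = 4.574 m³/s

4.57 m³/s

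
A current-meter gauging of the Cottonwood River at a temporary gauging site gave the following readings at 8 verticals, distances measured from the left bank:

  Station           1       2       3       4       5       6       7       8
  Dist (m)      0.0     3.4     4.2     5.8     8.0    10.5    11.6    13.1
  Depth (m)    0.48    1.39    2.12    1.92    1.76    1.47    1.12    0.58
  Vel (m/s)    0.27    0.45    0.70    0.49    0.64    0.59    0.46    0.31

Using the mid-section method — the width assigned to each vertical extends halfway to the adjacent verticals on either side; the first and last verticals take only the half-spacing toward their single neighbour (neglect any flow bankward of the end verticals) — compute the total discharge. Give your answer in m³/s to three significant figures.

w_1 = (3.4 − 0.0)/2 = 1.7 m; q_1 = 0.27 × 0.48 × 1.7 = 0.2203 m³/s
w_2 = (4.2 − 0.0)/2 = 2.1 m; q_2 = 0.45 × 1.39 × 2.1 = 1.314 m³/s
w_3 = (5.8 − 3.4)/2 = 1.2 m; q_3 = 0.70 × 2.12 × 1.2 = 1.781 m³/s
w_4 = (8.0 − 4.2)/2 = 1.9 m; q_4 = 0.49 × 1.92 × 1.9 = 1.788 m³/s
w_5 = (10.5 − 5.8)/2 = 2.35 m; q_5 = 0.64 × 1.76 × 2.35 = 2.647 m³/s
w_6 = (11.6 − 8.0)/2 = 1.8 m; q_6 = 0.59 × 1.47 × 1.8 = 1.561 m³/s
w_7 = (13.1 − 10.5)/2 = 1.3 m; q_7 = 0.46 × 1.12 × 1.3 = 0.6698 m³/s
w_8 = (13.1 − 11.6)/2 = 0.75 m; q_8 = 0.31 × 0.58 × 0.75 = 0.1349 m³/s
Q = Σ qᵢ = 10.11 m³/s

10.1 m³/s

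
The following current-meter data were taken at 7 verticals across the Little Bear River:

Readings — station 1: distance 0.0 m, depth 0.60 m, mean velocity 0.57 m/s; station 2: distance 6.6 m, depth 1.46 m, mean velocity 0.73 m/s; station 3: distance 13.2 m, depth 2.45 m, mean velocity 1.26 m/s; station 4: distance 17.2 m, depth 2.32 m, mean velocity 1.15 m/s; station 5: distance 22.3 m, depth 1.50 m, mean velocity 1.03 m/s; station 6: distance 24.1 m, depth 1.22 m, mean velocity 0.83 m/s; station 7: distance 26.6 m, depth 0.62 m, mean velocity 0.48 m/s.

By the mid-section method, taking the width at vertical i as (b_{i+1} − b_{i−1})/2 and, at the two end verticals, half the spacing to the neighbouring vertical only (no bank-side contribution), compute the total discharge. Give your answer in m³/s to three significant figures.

w_1 = (6.6 − 0.0)/2 = 3.3 m; q_1 = 0.57 × 0.60 × 3.3 = 1.129 m³/s
w_2 = (13.2 − 0.0)/2 = 6.6 m; q_2 = 0.73 × 1.46 × 6.6 = 7.034 m³/s
w_3 = (17.2 − 6.6)/2 = 5.3 m; q_3 = 1.26 × 2.45 × 5.3 = 16.36 m³/s
w_4 = (22.3 − 13.2)/2 = 4.55 m; q_4 = 1.15 × 2.32 × 4.55 = 12.14 m³/s
w_5 = (24.1 − 17.2)/2 = 3.45 m; q_5 = 1.03 × 1.50 × 3.45 = 5.330 m³/s
w_6 = (26.6 − 22.3)/2 = 2.15 m; q_6 = 0.83 × 1.22 × 2.15 = 2.177 m³/s
w_7 = (26.6 − 24.1)/2 = 1.25 m; q_7 = 0.48 × 0.62 × 1.25 = 0.3720 m³/s
Q = Σ qᵢ = 44.54 m³/s

44.5 m³/s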